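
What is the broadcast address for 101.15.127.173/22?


Network: 101.15.124.0/22
Host bits = 10
Set all host bits to 1:
Broadcast: 101.15.127.255


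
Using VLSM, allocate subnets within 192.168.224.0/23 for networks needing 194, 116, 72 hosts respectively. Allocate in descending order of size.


194 hosts -> /24 (254 usable): 192.168.224.0/24
116 hosts -> /25 (126 usable): 192.168.225.0/25
72 hosts -> /25 (126 usable): 192.168.225.128/25
Allocation: 192.168.224.0/24 (194 hosts, 254 usable); 192.168.225.0/25 (116 hosts, 126 usable); 192.168.225.128/25 (72 hosts, 126 usable)


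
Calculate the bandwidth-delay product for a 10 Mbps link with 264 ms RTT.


BDP = bandwidth * RTT
= 10 Mbps * 264 ms
= 10 * 1e6 * 264 / 1000 bits
= 2640000 bits
= 330000 bytes
= 322.2656 KB
BDP = 2640000 bits (330000 bytes)


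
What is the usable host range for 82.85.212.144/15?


Network: 82.84.0.0
Broadcast: 82.85.255.255
First usable = network + 1
Last usable = broadcast - 1
Range: 82.84.0.1 to 82.85.255.254


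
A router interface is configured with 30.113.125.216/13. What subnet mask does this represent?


/13 means 13 network bits, 19 host bits
Binary: 11111111111110000000000000000000
Mask: 255.248.0.0


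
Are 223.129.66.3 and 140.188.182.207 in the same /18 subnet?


Mask: 255.255.192.0
223.129.66.3 AND mask = 223.129.64.0
140.188.182.207 AND mask = 140.188.128.0
No, different subnets (223.129.64.0 vs 140.188.128.0)


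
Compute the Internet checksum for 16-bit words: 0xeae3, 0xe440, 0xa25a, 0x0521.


Sum all words (with carry folding):
+ 0xeae3 = 0xeae3
+ 0xe440 = 0xcf24
+ 0xa25a = 0x717f
+ 0x0521 = 0x76a0
One's complement: ~0x76a0
Checksum = 0x895f


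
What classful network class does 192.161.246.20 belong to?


First octet: 192
Binary: 11000000
110xxxxx -> Class C (192-223)
Class C, default mask 255.255.255.0 (/24)


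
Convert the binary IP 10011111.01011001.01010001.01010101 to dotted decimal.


10011111 = 159
01011001 = 89
01010001 = 81
01010101 = 85
IP: 159.89.81.85


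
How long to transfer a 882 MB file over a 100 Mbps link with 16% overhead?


Effective throughput = 100 * (1 - 16/100) = 84 Mbps
File size in Mb = 882 * 8 = 7056 Mb
Time = 7056 / 84
Time = 84 seconds


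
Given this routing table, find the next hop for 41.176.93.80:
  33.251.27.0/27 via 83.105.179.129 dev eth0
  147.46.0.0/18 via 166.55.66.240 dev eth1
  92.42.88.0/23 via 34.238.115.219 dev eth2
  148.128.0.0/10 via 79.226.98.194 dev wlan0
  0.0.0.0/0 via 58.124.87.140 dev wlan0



Longest prefix match for 41.176.93.80:
  /27 33.251.27.0: no
  /18 147.46.0.0: no
  /23 92.42.88.0: no
  /10 148.128.0.0: no
  /0 0.0.0.0: MATCH
Selected: next-hop 58.124.87.140 via wlan0 (matched /0)


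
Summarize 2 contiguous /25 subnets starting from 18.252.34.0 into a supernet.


Original prefix: /25
Number of subnets: 2 = 2^1
New prefix = 25 - 1 = 24
Supernet: 18.252.34.0/24


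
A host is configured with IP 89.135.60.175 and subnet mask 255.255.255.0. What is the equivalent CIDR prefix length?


Binary: 11111111.11111111.11111111.00000000
Count leading 1s
Prefix: /24


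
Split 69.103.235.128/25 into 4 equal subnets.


New prefix = 25 + 2 = 27
Each subnet has 32 addresses
  69.103.235.128/27
  69.103.235.160/27
  69.103.235.192/27
  69.103.235.224/27
Subnets: 69.103.235.128/27, 69.103.235.160/27, 69.103.235.192/27, 69.103.235.224/27


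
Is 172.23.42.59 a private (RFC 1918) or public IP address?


RFC 1918 private ranges:
  10.0.0.0/8 (10.0.0.0 - 10.255.255.255)
  172.16.0.0/12 (172.16.0.0 - 172.31.255.255)
  192.168.0.0/16 (192.168.0.0 - 192.168.255.255)
Private (in 172.16.0.0/12)


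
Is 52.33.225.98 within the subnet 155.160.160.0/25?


Subnet network: 155.160.160.0
Test IP AND mask: 52.33.225.0
No, 52.33.225.98 is not in 155.160.160.0/25


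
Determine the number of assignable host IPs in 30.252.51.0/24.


Host bits = 32 - 24 = 8
Total addresses = 2^8 = 256
Usable = total - 2 (network and broadcast)
Usable hosts: 254


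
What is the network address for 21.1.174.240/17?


IP:   00010101.00000001.10101110.11110000
Mask: 11111111.11111111.10000000.00000000
AND operation:
Net:  00010101.00000001.10000000.00000000
Network: 21.1.128.0/17


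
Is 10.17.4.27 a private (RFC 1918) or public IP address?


RFC 1918 private ranges:
  10.0.0.0/8 (10.0.0.0 - 10.255.255.255)
  172.16.0.0/12 (172.16.0.0 - 172.31.255.255)
  192.168.0.0/16 (192.168.0.0 - 192.168.255.255)
Private (in 10.0.0.0/8)


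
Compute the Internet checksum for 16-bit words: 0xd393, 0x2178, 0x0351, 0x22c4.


Sum all words (with carry folding):
+ 0xd393 = 0xd393
+ 0x2178 = 0xf50b
+ 0x0351 = 0xf85c
+ 0x22c4 = 0x1b21
One's complement: ~0x1b21
Checksum = 0xe4de


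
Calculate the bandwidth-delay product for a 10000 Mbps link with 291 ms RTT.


BDP = bandwidth * RTT
= 10000 Mbps * 291 ms
= 10000 * 1e6 * 291 / 1000 bits
= 2910000000 bits
= 363750000 bytes
= 355224.6094 KB
BDP = 2910000000 bits (363750000 bytes)


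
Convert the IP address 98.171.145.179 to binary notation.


98 = 01100010
171 = 10101011
145 = 10010001
179 = 10110011
Binary: 01100010.10101011.10010001.10110011


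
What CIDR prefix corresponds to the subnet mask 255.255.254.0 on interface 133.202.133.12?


Binary: 11111111.11111111.11111110.00000000
Count leading 1s
Prefix: /23


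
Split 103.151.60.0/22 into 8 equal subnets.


New prefix = 22 + 3 = 25
Each subnet has 128 addresses
  103.151.60.0/25
  103.151.60.128/25
  103.151.61.0/25
  103.151.61.128/25
  103.151.62.0/25
  103.151.62.128/25
  103.151.63.0/25
  103.151.63.128/25
Subnets: 103.151.60.0/25, 103.151.60.128/25, 103.151.61.0/25, 103.151.61.128/25, 103.151.62.0/25, 103.151.62.128/25, 103.151.63.0/25, 103.151.63.128/25


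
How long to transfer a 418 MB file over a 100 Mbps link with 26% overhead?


Effective throughput = 100 * (1 - 26/100) = 74 Mbps
File size in Mb = 418 * 8 = 3344 Mb
Time = 3344 / 74
Time = 45.1892 seconds


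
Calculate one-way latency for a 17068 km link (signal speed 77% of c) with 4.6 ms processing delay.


Speed = 0.77 * 3e5 km/s = 231000 km/s
Propagation delay = 17068 / 231000 = 0.0739 s = 73.8874 ms
Processing delay = 4.6 ms
Total one-way latency = 78.4874 ms


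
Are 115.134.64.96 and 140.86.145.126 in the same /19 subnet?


Mask: 255.255.224.0
115.134.64.96 AND mask = 115.134.64.0
140.86.145.126 AND mask = 140.86.128.0
No, different subnets (115.134.64.0 vs 140.86.128.0)


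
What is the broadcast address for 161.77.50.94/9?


Network: 161.0.0.0/9
Host bits = 23
Set all host bits to 1:
Broadcast: 161.127.255.255


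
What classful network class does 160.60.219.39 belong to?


First octet: 160
Binary: 10100000
10xxxxxx -> Class B (128-191)
Class B, default mask 255.255.0.0 (/16)


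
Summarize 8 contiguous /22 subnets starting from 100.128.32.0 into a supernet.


Original prefix: /22
Number of subnets: 8 = 2^3
New prefix = 22 - 3 = 19
Supernet: 100.128.32.0/19


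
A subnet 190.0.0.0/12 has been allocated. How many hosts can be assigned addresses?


Host bits = 32 - 12 = 20
Total addresses = 2^20 = 1048576
Usable = total - 2 (network and broadcast)
Usable hosts: 1048574


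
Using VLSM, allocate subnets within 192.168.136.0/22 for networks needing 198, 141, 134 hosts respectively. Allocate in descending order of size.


198 hosts -> /24 (254 usable): 192.168.136.0/24
141 hosts -> /24 (254 usable): 192.168.137.0/24
134 hosts -> /24 (254 usable): 192.168.138.0/24
Allocation: 192.168.136.0/24 (198 hosts, 254 usable); 192.168.137.0/24 (141 hosts, 254 usable); 192.168.138.0/24 (134 hosts, 254 usable)


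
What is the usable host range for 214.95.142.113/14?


Network: 214.92.0.0
Broadcast: 214.95.255.255
First usable = network + 1
Last usable = broadcast - 1
Range: 214.92.0.1 to 214.95.255.254


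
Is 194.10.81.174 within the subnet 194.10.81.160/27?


Subnet network: 194.10.81.160
Test IP AND mask: 194.10.81.160
Yes, 194.10.81.174 is in 194.10.81.160/27


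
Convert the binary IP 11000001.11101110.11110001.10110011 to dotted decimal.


11000001 = 193
11101110 = 238
11110001 = 241
10110011 = 179
IP: 193.238.241.179


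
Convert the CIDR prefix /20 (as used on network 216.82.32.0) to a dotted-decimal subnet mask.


/20 means 20 network bits, 12 host bits
Binary: 11111111111111111111000000000000
Mask: 255.255.240.0


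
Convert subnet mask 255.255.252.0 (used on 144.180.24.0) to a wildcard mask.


Subnet mask: 255.255.252.0
Wildcard = 255.255.255.255 - subnet mask
255 - 255 = 0
255 - 255 = 0
255 - 252 = 3
255 - 0 = 255
Wildcard: 0.0.3.255


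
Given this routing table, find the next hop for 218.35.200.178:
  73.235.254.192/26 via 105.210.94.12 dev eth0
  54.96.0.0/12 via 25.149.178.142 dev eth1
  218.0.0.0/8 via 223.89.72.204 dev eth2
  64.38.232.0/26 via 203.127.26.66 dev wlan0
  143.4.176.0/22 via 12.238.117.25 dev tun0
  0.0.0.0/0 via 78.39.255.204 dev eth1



Longest prefix match for 218.35.200.178:
  /26 73.235.254.192: no
  /12 54.96.0.0: no
  /8 218.0.0.0: MATCH
  /26 64.38.232.0: no
  /22 143.4.176.0: no
  /0 0.0.0.0: MATCH
Selected: next-hop 223.89.72.204 via eth2 (matched /8)


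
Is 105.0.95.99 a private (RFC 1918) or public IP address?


RFC 1918 private ranges:
  10.0.0.0/8 (10.0.0.0 - 10.255.255.255)
  172.16.0.0/12 (172.16.0.0 - 172.31.255.255)
  192.168.0.0/16 (192.168.0.0 - 192.168.255.255)
Public (not in any RFC 1918 range)


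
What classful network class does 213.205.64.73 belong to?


First octet: 213
Binary: 11010101
110xxxxx -> Class C (192-223)
Class C, default mask 255.255.255.0 (/24)


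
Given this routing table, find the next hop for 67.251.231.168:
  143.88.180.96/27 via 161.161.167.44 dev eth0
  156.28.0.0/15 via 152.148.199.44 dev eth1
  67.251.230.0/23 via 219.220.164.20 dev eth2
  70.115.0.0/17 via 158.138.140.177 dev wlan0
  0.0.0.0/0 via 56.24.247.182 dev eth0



Longest prefix match for 67.251.231.168:
  /27 143.88.180.96: no
  /15 156.28.0.0: no
  /23 67.251.230.0: MATCH
  /17 70.115.0.0: no
  /0 0.0.0.0: MATCH
Selected: next-hop 219.220.164.20 via eth2 (matched /23)


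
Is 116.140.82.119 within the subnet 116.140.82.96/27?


Subnet network: 116.140.82.96
Test IP AND mask: 116.140.82.96
Yes, 116.140.82.119 is in 116.140.82.96/27


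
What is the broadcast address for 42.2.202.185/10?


Network: 42.0.0.0/10
Host bits = 22
Set all host bits to 1:
Broadcast: 42.63.255.255


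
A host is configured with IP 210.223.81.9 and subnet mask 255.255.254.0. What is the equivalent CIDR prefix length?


Binary: 11111111.11111111.11111110.00000000
Count leading 1s
Prefix: /23


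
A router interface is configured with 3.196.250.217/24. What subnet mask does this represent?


/24 means 24 network bits, 8 host bits
Binary: 11111111111111111111111100000000
Mask: 255.255.255.0


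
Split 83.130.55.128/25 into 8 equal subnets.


New prefix = 25 + 3 = 28
Each subnet has 16 addresses
  83.130.55.128/28
  83.130.55.144/28
  83.130.55.160/28
  83.130.55.176/28
  83.130.55.192/28
  83.130.55.208/28
  83.130.55.224/28
  83.130.55.240/28
Subnets: 83.130.55.128/28, 83.130.55.144/28, 83.130.55.160/28, 83.130.55.176/28, 83.130.55.192/28, 83.130.55.208/28, 83.130.55.224/28, 83.130.55.240/28


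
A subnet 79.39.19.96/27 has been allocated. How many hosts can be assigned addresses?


Host bits = 32 - 27 = 5
Total addresses = 2^5 = 32
Usable = total - 2 (network and broadcast)
Usable hosts: 30


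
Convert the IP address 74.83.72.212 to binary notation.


74 = 01001010
83 = 01010011
72 = 01001000
212 = 11010100
Binary: 01001010.01010011.01001000.11010100


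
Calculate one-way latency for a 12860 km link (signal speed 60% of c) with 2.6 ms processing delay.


Speed = 0.6 * 3e5 km/s = 180000 km/s
Propagation delay = 12860 / 180000 = 0.0714 s = 71.4444 ms
Processing delay = 2.6 ms
Total one-way latency = 74.0444 ms


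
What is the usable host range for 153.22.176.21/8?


Network: 153.0.0.0
Broadcast: 153.255.255.255
First usable = network + 1
Last usable = broadcast - 1
Range: 153.0.0.1 to 153.255.255.254


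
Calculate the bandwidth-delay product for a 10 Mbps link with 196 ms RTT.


BDP = bandwidth * RTT
= 10 Mbps * 196 ms
= 10 * 1e6 * 196 / 1000 bits
= 1960000 bits
= 245000 bytes
= 239.2578 KB
BDP = 1960000 bits (245000 bytes)


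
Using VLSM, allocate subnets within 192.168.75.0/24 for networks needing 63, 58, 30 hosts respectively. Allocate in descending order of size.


63 hosts -> /25 (126 usable): 192.168.75.0/25
58 hosts -> /26 (62 usable): 192.168.75.128/26
30 hosts -> /27 (30 usable): 192.168.75.192/27
Allocation: 192.168.75.0/25 (63 hosts, 126 usable); 192.168.75.128/26 (58 hosts, 62 usable); 192.168.75.192/27 (30 hosts, 30 usable)


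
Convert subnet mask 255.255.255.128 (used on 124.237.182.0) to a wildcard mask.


Subnet mask: 255.255.255.128
Wildcard = 255.255.255.255 - subnet mask
255 - 255 = 0
255 - 255 = 0
255 - 255 = 0
255 - 128 = 127
Wildcard: 0.0.0.127


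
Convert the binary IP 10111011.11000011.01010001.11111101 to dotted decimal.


10111011 = 187
11000011 = 195
01010001 = 81
11111101 = 253
IP: 187.195.81.253


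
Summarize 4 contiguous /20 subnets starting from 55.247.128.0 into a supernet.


Original prefix: /20
Number of subnets: 4 = 2^2
New prefix = 20 - 2 = 18
Supernet: 55.247.128.0/18


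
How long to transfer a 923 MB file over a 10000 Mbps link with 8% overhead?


Effective throughput = 10000 * (1 - 8/100) = 9200 Mbps
File size in Mb = 923 * 8 = 7384 Mb
Time = 7384 / 9200
Time = 0.8026 seconds


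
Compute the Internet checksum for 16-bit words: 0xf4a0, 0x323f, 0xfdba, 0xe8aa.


Sum all words (with carry folding):
+ 0xf4a0 = 0xf4a0
+ 0x323f = 0x26e0
+ 0xfdba = 0x249b
+ 0xe8aa = 0x0d46
One's complement: ~0x0d46
Checksum = 0xf2b9


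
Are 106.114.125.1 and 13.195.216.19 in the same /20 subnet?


Mask: 255.255.240.0
106.114.125.1 AND mask = 106.114.112.0
13.195.216.19 AND mask = 13.195.208.0
No, different subnets (106.114.112.0 vs 13.195.208.0)


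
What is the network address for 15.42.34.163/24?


IP:   00001111.00101010.00100010.10100011
Mask: 11111111.11111111.11111111.00000000
AND operation:
Net:  00001111.00101010.00100010.00000000
Network: 15.42.34.0/24


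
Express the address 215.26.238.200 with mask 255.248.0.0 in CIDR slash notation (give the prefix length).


Binary: 11111111.11111000.00000000.00000000
Count leading 1s
Prefix: /13


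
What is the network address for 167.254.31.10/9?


IP:   10100111.11111110.00011111.00001010
Mask: 11111111.10000000.00000000.00000000
AND operation:
Net:  10100111.10000000.00000000.00000000
Network: 167.128.0.0/9


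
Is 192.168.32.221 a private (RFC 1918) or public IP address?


RFC 1918 private ranges:
  10.0.0.0/8 (10.0.0.0 - 10.255.255.255)
  172.16.0.0/12 (172.16.0.0 - 172.31.255.255)
  192.168.0.0/16 (192.168.0.0 - 192.168.255.255)
Private (in 192.168.0.0/16)


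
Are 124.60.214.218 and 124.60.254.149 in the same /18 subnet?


Mask: 255.255.192.0
124.60.214.218 AND mask = 124.60.192.0
124.60.254.149 AND mask = 124.60.192.0
Yes, same subnet (124.60.192.0)


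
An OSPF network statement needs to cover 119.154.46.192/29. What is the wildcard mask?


Subnet mask: 255.255.255.248
Wildcard = 255.255.255.255 - subnet mask
255 - 255 = 0
255 - 255 = 0
255 - 255 = 0
255 - 248 = 7
Wildcard: 0.0.0.7


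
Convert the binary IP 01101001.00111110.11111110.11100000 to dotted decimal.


01101001 = 105
00111110 = 62
11111110 = 254
11100000 = 224
IP: 105.62.254.224


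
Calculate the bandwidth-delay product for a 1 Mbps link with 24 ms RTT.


BDP = bandwidth * RTT
= 1 Mbps * 24 ms
= 1 * 1e6 * 24 / 1000 bits
= 24000 bits
= 3000 bytes
= 2.9297 KB
BDP = 24000 bits (3000 bytes)


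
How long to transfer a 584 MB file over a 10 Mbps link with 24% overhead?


Effective throughput = 10 * (1 - 24/100) = 7.6 Mbps
File size in Mb = 584 * 8 = 4672 Mb
Time = 4672 / 7.6
Time = 614.7368 seconds


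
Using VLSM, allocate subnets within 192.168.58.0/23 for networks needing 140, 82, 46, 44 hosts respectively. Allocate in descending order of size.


140 hosts -> /24 (254 usable): 192.168.58.0/24
82 hosts -> /25 (126 usable): 192.168.59.0/25
46 hosts -> /26 (62 usable): 192.168.59.128/26
44 hosts -> /26 (62 usable): 192.168.59.192/26
Allocation: 192.168.58.0/24 (140 hosts, 254 usable); 192.168.59.0/25 (82 hosts, 126 usable); 192.168.59.128/26 (46 hosts, 62 usable); 192.168.59.192/26 (44 hosts, 62 usable)


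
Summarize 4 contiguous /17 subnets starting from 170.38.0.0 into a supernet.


Original prefix: /17
Number of subnets: 4 = 2^2
New prefix = 17 - 2 = 15
Supernet: 170.38.0.0/15


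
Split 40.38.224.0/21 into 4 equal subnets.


New prefix = 21 + 2 = 23
Each subnet has 512 addresses
  40.38.224.0/23
  40.38.226.0/23
  40.38.228.0/23
  40.38.230.0/23
Subnets: 40.38.224.0/23, 40.38.226.0/23, 40.38.228.0/23, 40.38.230.0/23


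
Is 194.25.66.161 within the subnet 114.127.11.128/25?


Subnet network: 114.127.11.128
Test IP AND mask: 194.25.66.128
No, 194.25.66.161 is not in 114.127.11.128/25


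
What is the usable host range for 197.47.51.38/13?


Network: 197.40.0.0
Broadcast: 197.47.255.255
First usable = network + 1
Last usable = broadcast - 1
Range: 197.40.0.1 to 197.47.255.254


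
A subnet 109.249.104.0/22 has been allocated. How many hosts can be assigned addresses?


Host bits = 32 - 22 = 10
Total addresses = 2^10 = 1024
Usable = total - 2 (network and broadcast)
Usable hosts: 1022


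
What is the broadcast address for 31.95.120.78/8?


Network: 31.0.0.0/8
Host bits = 24
Set all host bits to 1:
Broadcast: 31.255.255.255


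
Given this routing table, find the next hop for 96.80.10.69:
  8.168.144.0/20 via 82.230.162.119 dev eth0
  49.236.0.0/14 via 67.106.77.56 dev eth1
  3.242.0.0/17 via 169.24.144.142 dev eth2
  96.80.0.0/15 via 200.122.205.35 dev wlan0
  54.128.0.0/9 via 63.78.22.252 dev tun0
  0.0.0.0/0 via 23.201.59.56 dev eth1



Longest prefix match for 96.80.10.69:
  /20 8.168.144.0: no
  /14 49.236.0.0: no
  /17 3.242.0.0: no
  /15 96.80.0.0: MATCH
  /9 54.128.0.0: no
  /0 0.0.0.0: MATCH
Selected: next-hop 200.122.205.35 via wlan0 (matched /15)


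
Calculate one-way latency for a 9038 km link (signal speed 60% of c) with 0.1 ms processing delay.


Speed = 0.6 * 3e5 km/s = 180000 km/s
Propagation delay = 9038 / 180000 = 0.0502 s = 50.2111 ms
Processing delay = 0.1 ms
Total one-way latency = 50.3111 ms


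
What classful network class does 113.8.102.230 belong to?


First octet: 113
Binary: 01110001
0xxxxxxx -> Class A (1-126)
Class A, default mask 255.0.0.0 (/8)


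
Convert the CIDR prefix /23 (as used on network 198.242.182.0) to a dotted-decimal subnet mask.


/23 means 23 network bits, 9 host bits
Binary: 11111111111111111111111000000000
Mask: 255.255.254.0


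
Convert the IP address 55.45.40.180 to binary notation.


55 = 00110111
45 = 00101101
40 = 00101000
180 = 10110100
Binary: 00110111.00101101.00101000.10110100


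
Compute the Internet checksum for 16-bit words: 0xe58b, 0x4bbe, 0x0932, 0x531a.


Sum all words (with carry folding):
+ 0xe58b = 0xe58b
+ 0x4bbe = 0x314a
+ 0x0932 = 0x3a7c
+ 0x531a = 0x8d96
One's complement: ~0x8d96
Checksum = 0x7269


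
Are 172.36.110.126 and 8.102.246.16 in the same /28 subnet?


Mask: 255.255.255.240
172.36.110.126 AND mask = 172.36.110.112
8.102.246.16 AND mask = 8.102.246.16
No, different subnets (172.36.110.112 vs 8.102.246.16)


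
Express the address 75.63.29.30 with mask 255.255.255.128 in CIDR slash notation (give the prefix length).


Binary: 11111111.11111111.11111111.10000000
Count leading 1s
Prefix: /25


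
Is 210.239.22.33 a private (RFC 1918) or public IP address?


RFC 1918 private ranges:
  10.0.0.0/8 (10.0.0.0 - 10.255.255.255)
  172.16.0.0/12 (172.16.0.0 - 172.31.255.255)
  192.168.0.0/16 (192.168.0.0 - 192.168.255.255)
Public (not in any RFC 1918 range)


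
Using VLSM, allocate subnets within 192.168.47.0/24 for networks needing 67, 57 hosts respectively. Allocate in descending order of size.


67 hosts -> /25 (126 usable): 192.168.47.0/25
57 hosts -> /26 (62 usable): 192.168.47.128/26
Allocation: 192.168.47.0/25 (67 hosts, 126 usable); 192.168.47.128/26 (57 hosts, 62 usable)


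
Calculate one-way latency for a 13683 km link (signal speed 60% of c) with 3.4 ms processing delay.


Speed = 0.6 * 3e5 km/s = 180000 km/s
Propagation delay = 13683 / 180000 = 0.076 s = 76.0167 ms
Processing delay = 3.4 ms
Total one-way latency = 79.4167 ms


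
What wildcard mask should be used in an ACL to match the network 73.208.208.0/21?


Subnet mask: 255.255.248.0
Wildcard = 255.255.255.255 - subnet mask
255 - 255 = 0
255 - 255 = 0
255 - 248 = 7
255 - 0 = 255
Wildcard: 0.0.7.255


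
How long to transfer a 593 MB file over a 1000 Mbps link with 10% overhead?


Effective throughput = 1000 * (1 - 10/100) = 900 Mbps
File size in Mb = 593 * 8 = 4744 Mb
Time = 4744 / 900
Time = 5.2711 seconds


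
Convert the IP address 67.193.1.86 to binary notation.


67 = 01000011
193 = 11000001
1 = 00000001
86 = 01010110
Binary: 01000011.11000001.00000001.01010110


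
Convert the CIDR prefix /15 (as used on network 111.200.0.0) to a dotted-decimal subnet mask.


/15 means 15 network bits, 17 host bits
Binary: 11111111111111100000000000000000
Mask: 255.254.0.0


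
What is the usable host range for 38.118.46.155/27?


Network: 38.118.46.128
Broadcast: 38.118.46.159
First usable = network + 1
Last usable = broadcast - 1
Range: 38.118.46.129 to 38.118.46.158


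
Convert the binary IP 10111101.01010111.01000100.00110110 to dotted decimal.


10111101 = 189
01010111 = 87
01000100 = 68
00110110 = 54
IP: 189.87.68.54


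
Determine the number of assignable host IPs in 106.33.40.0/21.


Host bits = 32 - 21 = 11
Total addresses = 2^11 = 2048
Usable = total - 2 (network and broadcast)
Usable hosts: 2046


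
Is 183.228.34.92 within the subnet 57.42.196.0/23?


Subnet network: 57.42.196.0
Test IP AND mask: 183.228.34.0
No, 183.228.34.92 is not in 57.42.196.0/23


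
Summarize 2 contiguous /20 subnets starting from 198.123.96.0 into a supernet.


Original prefix: /20
Number of subnets: 2 = 2^1
New prefix = 20 - 1 = 19
Supernet: 198.123.96.0/19


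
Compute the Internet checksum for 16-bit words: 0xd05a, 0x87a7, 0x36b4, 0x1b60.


Sum all words (with carry folding):
+ 0xd05a = 0xd05a
+ 0x87a7 = 0x5802
+ 0x36b4 = 0x8eb6
+ 0x1b60 = 0xaa16
One's complement: ~0xaa16
Checksum = 0x55e9


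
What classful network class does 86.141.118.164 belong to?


First octet: 86
Binary: 01010110
0xxxxxxx -> Class A (1-126)
Class A, default mask 255.0.0.0 (/8)


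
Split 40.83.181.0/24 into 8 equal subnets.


New prefix = 24 + 3 = 27
Each subnet has 32 addresses
  40.83.181.0/27
  40.83.181.32/27
  40.83.181.64/27
  40.83.181.96/27
  40.83.181.128/27
  40.83.181.160/27
  40.83.181.192/27
  40.83.181.224/27
Subnets: 40.83.181.0/27, 40.83.181.32/27, 40.83.181.64/27, 40.83.181.96/27, 40.83.181.128/27, 40.83.181.160/27, 40.83.181.192/27, 40.83.181.224/27


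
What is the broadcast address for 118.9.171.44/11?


Network: 118.0.0.0/11
Host bits = 21
Set all host bits to 1:
Broadcast: 118.31.255.255


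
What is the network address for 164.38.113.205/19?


IP:   10100100.00100110.01110001.11001101
Mask: 11111111.11111111.11100000.00000000
AND operation:
Net:  10100100.00100110.01100000.00000000
Network: 164.38.96.0/19


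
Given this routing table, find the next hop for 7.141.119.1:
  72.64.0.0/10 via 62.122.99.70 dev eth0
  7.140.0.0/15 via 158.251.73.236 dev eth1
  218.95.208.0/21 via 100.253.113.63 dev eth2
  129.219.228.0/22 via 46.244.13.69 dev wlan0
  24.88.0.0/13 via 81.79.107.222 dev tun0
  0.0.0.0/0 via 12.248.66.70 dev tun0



Longest prefix match for 7.141.119.1:
  /10 72.64.0.0: no
  /15 7.140.0.0: MATCH
  /21 218.95.208.0: no
  /22 129.219.228.0: no
  /13 24.88.0.0: no
  /0 0.0.0.0: MATCH
Selected: next-hop 158.251.73.236 via eth1 (matched /15)


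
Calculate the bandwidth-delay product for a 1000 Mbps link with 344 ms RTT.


BDP = bandwidth * RTT
= 1000 Mbps * 344 ms
= 1000 * 1e6 * 344 / 1000 bits
= 344000000 bits
= 43000000 bytes
= 41992.1875 KB
BDP = 344000000 bits (43000000 bytes)


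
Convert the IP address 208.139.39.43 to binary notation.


208 = 11010000
139 = 10001011
39 = 00100111
43 = 00101011
Binary: 11010000.10001011.00100111.00101011


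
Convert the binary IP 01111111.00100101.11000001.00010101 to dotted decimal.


01111111 = 127
00100101 = 37
11000001 = 193
00010101 = 21
IP: 127.37.193.21


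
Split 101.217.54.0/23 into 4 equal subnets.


New prefix = 23 + 2 = 25
Each subnet has 128 addresses
  101.217.54.0/25
  101.217.54.128/25
  101.217.55.0/25
  101.217.55.128/25
Subnets: 101.217.54.0/25, 101.217.54.128/25, 101.217.55.0/25, 101.217.55.128/25


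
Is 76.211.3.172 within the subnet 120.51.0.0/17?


Subnet network: 120.51.0.0
Test IP AND mask: 76.211.0.0
No, 76.211.3.172 is not in 120.51.0.0/17


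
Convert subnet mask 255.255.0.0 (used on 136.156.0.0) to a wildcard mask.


Subnet mask: 255.255.0.0
Wildcard = 255.255.255.255 - subnet mask
255 - 255 = 0
255 - 255 = 0
255 - 0 = 255
255 - 0 = 255
Wildcard: 0.0.255.255


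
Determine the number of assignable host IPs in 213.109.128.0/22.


Host bits = 32 - 22 = 10
Total addresses = 2^10 = 1024
Usable = total - 2 (network and broadcast)
Usable hosts: 1022


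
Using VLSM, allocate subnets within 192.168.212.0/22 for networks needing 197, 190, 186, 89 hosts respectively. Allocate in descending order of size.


197 hosts -> /24 (254 usable): 192.168.212.0/24
190 hosts -> /24 (254 usable): 192.168.213.0/24
186 hosts -> /24 (254 usable): 192.168.214.0/24
89 hosts -> /25 (126 usable): 192.168.215.0/25
Allocation: 192.168.212.0/24 (197 hosts, 254 usable); 192.168.213.0/24 (190 hosts, 254 usable); 192.168.214.0/24 (186 hosts, 254 usable); 192.168.215.0/25 (89 hosts, 126 usable)


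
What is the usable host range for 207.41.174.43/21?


Network: 207.41.168.0
Broadcast: 207.41.175.255
First usable = network + 1
Last usable = broadcast - 1
Range: 207.41.168.1 to 207.41.175.254


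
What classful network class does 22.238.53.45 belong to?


First octet: 22
Binary: 00010110
0xxxxxxx -> Class A (1-126)
Class A, default mask 255.0.0.0 (/8)


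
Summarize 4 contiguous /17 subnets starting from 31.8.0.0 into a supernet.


Original prefix: /17
Number of subnets: 4 = 2^2
New prefix = 17 - 2 = 15
Supernet: 31.8.0.0/15


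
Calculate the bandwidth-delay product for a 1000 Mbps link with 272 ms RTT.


BDP = bandwidth * RTT
= 1000 Mbps * 272 ms
= 1000 * 1e6 * 272 / 1000 bits
= 272000000 bits
= 34000000 bytes
= 33203.125 KB
BDP = 272000000 bits (34000000 bytes)


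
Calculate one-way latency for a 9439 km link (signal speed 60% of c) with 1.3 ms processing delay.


Speed = 0.6 * 3e5 km/s = 180000 km/s
Propagation delay = 9439 / 180000 = 0.0524 s = 52.4389 ms
Processing delay = 1.3 ms
Total one-way latency = 53.7389 ms


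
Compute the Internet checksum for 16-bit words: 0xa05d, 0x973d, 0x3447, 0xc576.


Sum all words (with carry folding):
+ 0xa05d = 0xa05d
+ 0x973d = 0x379b
+ 0x3447 = 0x6be2
+ 0xc576 = 0x3159
One's complement: ~0x3159
Checksum = 0xcea6


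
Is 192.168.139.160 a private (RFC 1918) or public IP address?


RFC 1918 private ranges:
  10.0.0.0/8 (10.0.0.0 - 10.255.255.255)
  172.16.0.0/12 (172.16.0.0 - 172.31.255.255)
  192.168.0.0/16 (192.168.0.0 - 192.168.255.255)
Private (in 192.168.0.0/16)


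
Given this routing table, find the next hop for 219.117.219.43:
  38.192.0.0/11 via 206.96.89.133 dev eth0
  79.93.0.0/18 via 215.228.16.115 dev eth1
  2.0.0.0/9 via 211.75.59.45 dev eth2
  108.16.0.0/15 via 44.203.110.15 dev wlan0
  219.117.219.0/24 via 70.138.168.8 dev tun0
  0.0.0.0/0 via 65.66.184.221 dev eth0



Longest prefix match for 219.117.219.43:
  /11 38.192.0.0: no
  /18 79.93.0.0: no
  /9 2.0.0.0: no
  /15 108.16.0.0: no
  /24 219.117.219.0: MATCH
  /0 0.0.0.0: MATCH
Selected: next-hop 70.138.168.8 via tun0 (matched /24)


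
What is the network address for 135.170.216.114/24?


IP:   10000111.10101010.11011000.01110010
Mask: 11111111.11111111.11111111.00000000
AND operation:
Net:  10000111.10101010.11011000.00000000
Network: 135.170.216.0/24


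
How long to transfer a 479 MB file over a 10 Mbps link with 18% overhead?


Effective throughput = 10 * (1 - 18/100) = 8.2 Mbps
File size in Mb = 479 * 8 = 3832 Mb
Time = 3832 / 8.2
Time = 467.3171 seconds


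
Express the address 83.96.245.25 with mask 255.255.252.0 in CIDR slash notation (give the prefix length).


Binary: 11111111.11111111.11111100.00000000
Count leading 1s
Prefix: /22


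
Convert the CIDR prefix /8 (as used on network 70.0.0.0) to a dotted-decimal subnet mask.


/8 means 8 network bits, 24 host bits
Binary: 11111111000000000000000000000000
Mask: 255.0.0.0


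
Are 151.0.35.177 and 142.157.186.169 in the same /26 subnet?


Mask: 255.255.255.192
151.0.35.177 AND mask = 151.0.35.128
142.157.186.169 AND mask = 142.157.186.128
No, different subnets (151.0.35.128 vs 142.157.186.128)


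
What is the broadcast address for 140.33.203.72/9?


Network: 140.0.0.0/9
Host bits = 23
Set all host bits to 1:
Broadcast: 140.127.255.255


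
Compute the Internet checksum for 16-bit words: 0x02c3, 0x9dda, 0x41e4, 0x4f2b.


Sum all words (with carry folding):
+ 0x02c3 = 0x02c3
+ 0x9dda = 0xa09d
+ 0x41e4 = 0xe281
+ 0x4f2b = 0x31ad
One's complement: ~0x31ad
Checksum = 0xce52


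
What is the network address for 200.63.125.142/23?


IP:   11001000.00111111.01111101.10001110
Mask: 11111111.11111111.11111110.00000000
AND operation:
Net:  11001000.00111111.01111100.00000000
Network: 200.63.124.0/23


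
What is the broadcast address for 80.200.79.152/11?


Network: 80.192.0.0/11
Host bits = 21
Set all host bits to 1:
Broadcast: 80.223.255.255


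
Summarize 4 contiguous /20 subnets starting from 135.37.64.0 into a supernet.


Original prefix: /20
Number of subnets: 4 = 2^2
New prefix = 20 - 2 = 18
Supernet: 135.37.64.0/18


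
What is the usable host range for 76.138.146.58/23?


Network: 76.138.146.0
Broadcast: 76.138.147.255
First usable = network + 1
Last usable = broadcast - 1
Range: 76.138.146.1 to 76.138.147.254


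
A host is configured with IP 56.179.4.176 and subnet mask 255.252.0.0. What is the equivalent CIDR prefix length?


Binary: 11111111.11111100.00000000.00000000
Count leading 1s
Prefix: /14


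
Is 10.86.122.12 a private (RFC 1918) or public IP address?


RFC 1918 private ranges:
  10.0.0.0/8 (10.0.0.0 - 10.255.255.255)
  172.16.0.0/12 (172.16.0.0 - 172.31.255.255)
  192.168.0.0/16 (192.168.0.0 - 192.168.255.255)
Private (in 10.0.0.0/8)


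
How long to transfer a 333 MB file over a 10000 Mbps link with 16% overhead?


Effective throughput = 10000 * (1 - 16/100) = 8400 Mbps
File size in Mb = 333 * 8 = 2664 Mb
Time = 2664 / 8400
Time = 0.3171 seconds


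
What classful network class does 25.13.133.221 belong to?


First octet: 25
Binary: 00011001
0xxxxxxx -> Class A (1-126)
Class A, default mask 255.0.0.0 (/8)


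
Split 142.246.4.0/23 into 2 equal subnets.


New prefix = 23 + 1 = 24
Each subnet has 256 addresses
  142.246.4.0/24
  142.246.5.0/24
Subnets: 142.246.4.0/24, 142.246.5.0/24


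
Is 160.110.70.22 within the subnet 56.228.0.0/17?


Subnet network: 56.228.0.0
Test IP AND mask: 160.110.0.0
No, 160.110.70.22 is not in 56.228.0.0/17


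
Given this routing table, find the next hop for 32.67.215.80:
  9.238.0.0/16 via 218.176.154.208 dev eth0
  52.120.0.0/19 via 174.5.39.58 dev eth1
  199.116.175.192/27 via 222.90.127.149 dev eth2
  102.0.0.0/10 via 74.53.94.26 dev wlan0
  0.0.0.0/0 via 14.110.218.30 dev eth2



Longest prefix match for 32.67.215.80:
  /16 9.238.0.0: no
  /19 52.120.0.0: no
  /27 199.116.175.192: no
  /10 102.0.0.0: no
  /0 0.0.0.0: MATCH
Selected: next-hop 14.110.218.30 via eth2 (matched /0)


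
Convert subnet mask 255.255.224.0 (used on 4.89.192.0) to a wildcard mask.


Subnet mask: 255.255.224.0
Wildcard = 255.255.255.255 - subnet mask
255 - 255 = 0
255 - 255 = 0
255 - 224 = 31
255 - 0 = 255
Wildcard: 0.0.31.255


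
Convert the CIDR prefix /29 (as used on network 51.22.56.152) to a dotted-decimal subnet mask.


/29 means 29 network bits, 3 host bits
Binary: 11111111111111111111111111111000
Mask: 255.255.255.248


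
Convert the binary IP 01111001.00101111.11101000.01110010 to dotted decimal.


01111001 = 121
00101111 = 47
11101000 = 232
01110010 = 114
IP: 121.47.232.114


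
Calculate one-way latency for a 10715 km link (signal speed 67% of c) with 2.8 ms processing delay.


Speed = 0.67 * 3e5 km/s = 201000 km/s
Propagation delay = 10715 / 201000 = 0.0533 s = 53.3085 ms
Processing delay = 2.8 ms
Total one-way latency = 56.1085 ms


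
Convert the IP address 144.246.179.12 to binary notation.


144 = 10010000
246 = 11110110
179 = 10110011
12 = 00001100
Binary: 10010000.11110110.10110011.00001100


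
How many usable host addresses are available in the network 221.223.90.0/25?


Host bits = 32 - 25 = 7
Total addresses = 2^7 = 128
Usable = total - 2 (network and broadcast)
Usable hosts: 126


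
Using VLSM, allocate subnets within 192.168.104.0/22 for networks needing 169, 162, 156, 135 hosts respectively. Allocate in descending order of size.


169 hosts -> /24 (254 usable): 192.168.104.0/24
162 hosts -> /24 (254 usable): 192.168.105.0/24
156 hosts -> /24 (254 usable): 192.168.106.0/24
135 hosts -> /24 (254 usable): 192.168.107.0/24
Allocation: 192.168.104.0/24 (169 hosts, 254 usable); 192.168.105.0/24 (162 hosts, 254 usable); 192.168.106.0/24 (156 hosts, 254 usable); 192.168.107.0/24 (135 hosts, 254 usable)


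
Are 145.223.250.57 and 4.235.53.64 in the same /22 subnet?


Mask: 255.255.252.0
145.223.250.57 AND mask = 145.223.248.0
4.235.53.64 AND mask = 4.235.52.0
No, different subnets (145.223.248.0 vs 4.235.52.0)


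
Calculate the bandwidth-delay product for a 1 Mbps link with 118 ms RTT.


BDP = bandwidth * RTT
= 1 Mbps * 118 ms
= 1 * 1e6 * 118 / 1000 bits
= 118000 bits
= 14750 bytes
= 14.4043 KB
BDP = 118000 bits (14750 bytes)


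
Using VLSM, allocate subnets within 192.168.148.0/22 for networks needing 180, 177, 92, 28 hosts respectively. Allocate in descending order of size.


180 hosts -> /24 (254 usable): 192.168.148.0/24
177 hosts -> /24 (254 usable): 192.168.149.0/24
92 hosts -> /25 (126 usable): 192.168.150.0/25
28 hosts -> /27 (30 usable): 192.168.150.128/27
Allocation: 192.168.148.0/24 (180 hosts, 254 usable); 192.168.149.0/24 (177 hosts, 254 usable); 192.168.150.0/25 (92 hosts, 126 usable); 192.168.150.128/27 (28 hosts, 30 usable)


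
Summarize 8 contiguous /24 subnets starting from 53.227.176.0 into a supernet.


Original prefix: /24
Number of subnets: 8 = 2^3
New prefix = 24 - 3 = 21
Supernet: 53.227.176.0/21


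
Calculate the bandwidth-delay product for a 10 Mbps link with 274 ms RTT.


BDP = bandwidth * RTT
= 10 Mbps * 274 ms
= 10 * 1e6 * 274 / 1000 bits
= 2740000 bits
= 342500 bytes
= 334.4727 KB
BDP = 2740000 bits (342500 bytes)


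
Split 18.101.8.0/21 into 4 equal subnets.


New prefix = 21 + 2 = 23
Each subnet has 512 addresses
  18.101.8.0/23
  18.101.10.0/23
  18.101.12.0/23
  18.101.14.0/23
Subnets: 18.101.8.0/23, 18.101.10.0/23, 18.101.12.0/23, 18.101.14.0/23


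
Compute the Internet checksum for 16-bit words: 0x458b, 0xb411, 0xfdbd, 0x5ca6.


Sum all words (with carry folding):
+ 0x458b = 0x458b
+ 0xb411 = 0xf99c
+ 0xfdbd = 0xf75a
+ 0x5ca6 = 0x5401
One's complement: ~0x5401
Checksum = 0xabfe


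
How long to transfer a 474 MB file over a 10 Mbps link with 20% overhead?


Effective throughput = 10 * (1 - 20/100) = 8 Mbps
File size in Mb = 474 * 8 = 3792 Mb
Time = 3792 / 8
Time = 474 seconds


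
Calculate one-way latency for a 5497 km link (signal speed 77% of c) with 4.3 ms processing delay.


Speed = 0.77 * 3e5 km/s = 231000 km/s
Propagation delay = 5497 / 231000 = 0.0238 s = 23.7965 ms
Processing delay = 4.3 ms
Total one-way latency = 28.0965 ms


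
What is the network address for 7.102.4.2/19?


IP:   00000111.01100110.00000100.00000010
Mask: 11111111.11111111.11100000.00000000
AND operation:
Net:  00000111.01100110.00000000.00000000
Network: 7.102.0.0/19


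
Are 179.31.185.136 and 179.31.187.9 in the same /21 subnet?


Mask: 255.255.248.0
179.31.185.136 AND mask = 179.31.184.0
179.31.187.9 AND mask = 179.31.184.0
Yes, same subnet (179.31.184.0)


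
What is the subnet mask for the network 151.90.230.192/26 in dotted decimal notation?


/26 means 26 network bits, 6 host bits
Binary: 11111111111111111111111111000000
Mask: 255.255.255.192


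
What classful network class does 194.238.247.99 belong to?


First octet: 194
Binary: 11000010
110xxxxx -> Class C (192-223)
Class C, default mask 255.255.255.0 (/24)


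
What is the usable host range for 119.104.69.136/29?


Network: 119.104.69.136
Broadcast: 119.104.69.143
First usable = network + 1
Last usable = broadcast - 1
Range: 119.104.69.137 to 119.104.69.142


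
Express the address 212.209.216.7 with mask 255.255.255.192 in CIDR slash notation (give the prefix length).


Binary: 11111111.11111111.11111111.11000000
Count leading 1s
Prefix: /26


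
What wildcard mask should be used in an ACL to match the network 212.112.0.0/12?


Subnet mask: 255.240.0.0
Wildcard = 255.255.255.255 - subnet mask
255 - 255 = 0
255 - 240 = 15
255 - 0 = 255
255 - 0 = 255
Wildcard: 0.15.255.255


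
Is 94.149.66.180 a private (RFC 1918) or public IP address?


RFC 1918 private ranges:
  10.0.0.0/8 (10.0.0.0 - 10.255.255.255)
  172.16.0.0/12 (172.16.0.0 - 172.31.255.255)
  192.168.0.0/16 (192.168.0.0 - 192.168.255.255)
Public (not in any RFC 1918 range)


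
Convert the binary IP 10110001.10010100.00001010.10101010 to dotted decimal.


10110001 = 177
10010100 = 148
00001010 = 10
10101010 = 170
IP: 177.148.10.170


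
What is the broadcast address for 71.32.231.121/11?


Network: 71.32.0.0/11
Host bits = 21
Set all host bits to 1:
Broadcast: 71.63.255.255


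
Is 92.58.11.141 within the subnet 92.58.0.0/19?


Subnet network: 92.58.0.0
Test IP AND mask: 92.58.0.0
Yes, 92.58.11.141 is in 92.58.0.0/19


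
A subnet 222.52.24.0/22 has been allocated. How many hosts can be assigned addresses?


Host bits = 32 - 22 = 10
Total addresses = 2^10 = 1024
Usable = total - 2 (network and broadcast)
Usable hosts: 1022


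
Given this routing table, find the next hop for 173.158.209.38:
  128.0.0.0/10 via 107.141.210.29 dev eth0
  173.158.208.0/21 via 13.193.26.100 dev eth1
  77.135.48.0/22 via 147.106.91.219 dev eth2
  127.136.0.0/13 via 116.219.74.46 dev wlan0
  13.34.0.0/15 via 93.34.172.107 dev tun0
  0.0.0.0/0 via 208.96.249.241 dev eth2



Longest prefix match for 173.158.209.38:
  /10 128.0.0.0: no
  /21 173.158.208.0: MATCH
  /22 77.135.48.0: no
  /13 127.136.0.0: no
  /15 13.34.0.0: no
  /0 0.0.0.0: MATCH
Selected: next-hop 13.193.26.100 via eth1 (matched /21)


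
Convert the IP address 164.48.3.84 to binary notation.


164 = 10100100
48 = 00110000
3 = 00000011
84 = 01010100
Binary: 10100100.00110000.00000011.01010100


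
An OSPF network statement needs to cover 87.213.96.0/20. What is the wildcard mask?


Subnet mask: 255.255.240.0
Wildcard = 255.255.255.255 - subnet mask
255 - 255 = 0
255 - 255 = 0
255 - 240 = 15
255 - 0 = 255
Wildcard: 0.0.15.255


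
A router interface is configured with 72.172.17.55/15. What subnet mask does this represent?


/15 means 15 network bits, 17 host bits
Binary: 11111111111111100000000000000000
Mask: 255.254.0.0
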